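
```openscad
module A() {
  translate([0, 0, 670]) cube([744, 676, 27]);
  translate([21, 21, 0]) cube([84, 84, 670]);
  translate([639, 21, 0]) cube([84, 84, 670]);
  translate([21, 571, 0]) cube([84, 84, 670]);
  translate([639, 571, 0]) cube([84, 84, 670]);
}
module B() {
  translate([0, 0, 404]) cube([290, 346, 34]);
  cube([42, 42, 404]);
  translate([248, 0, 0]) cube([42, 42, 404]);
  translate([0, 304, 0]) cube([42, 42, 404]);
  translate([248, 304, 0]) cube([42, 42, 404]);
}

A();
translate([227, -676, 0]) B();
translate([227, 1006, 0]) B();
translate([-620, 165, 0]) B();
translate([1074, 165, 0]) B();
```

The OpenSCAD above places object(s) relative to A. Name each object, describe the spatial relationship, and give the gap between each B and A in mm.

A is a table. B is a stool. Four stools sit around the table at the −y, +y, −x, +x sides. The gap between each stool and the table is 330 mm.

Each stool's nearest face is 330 mm from the table's bounding box.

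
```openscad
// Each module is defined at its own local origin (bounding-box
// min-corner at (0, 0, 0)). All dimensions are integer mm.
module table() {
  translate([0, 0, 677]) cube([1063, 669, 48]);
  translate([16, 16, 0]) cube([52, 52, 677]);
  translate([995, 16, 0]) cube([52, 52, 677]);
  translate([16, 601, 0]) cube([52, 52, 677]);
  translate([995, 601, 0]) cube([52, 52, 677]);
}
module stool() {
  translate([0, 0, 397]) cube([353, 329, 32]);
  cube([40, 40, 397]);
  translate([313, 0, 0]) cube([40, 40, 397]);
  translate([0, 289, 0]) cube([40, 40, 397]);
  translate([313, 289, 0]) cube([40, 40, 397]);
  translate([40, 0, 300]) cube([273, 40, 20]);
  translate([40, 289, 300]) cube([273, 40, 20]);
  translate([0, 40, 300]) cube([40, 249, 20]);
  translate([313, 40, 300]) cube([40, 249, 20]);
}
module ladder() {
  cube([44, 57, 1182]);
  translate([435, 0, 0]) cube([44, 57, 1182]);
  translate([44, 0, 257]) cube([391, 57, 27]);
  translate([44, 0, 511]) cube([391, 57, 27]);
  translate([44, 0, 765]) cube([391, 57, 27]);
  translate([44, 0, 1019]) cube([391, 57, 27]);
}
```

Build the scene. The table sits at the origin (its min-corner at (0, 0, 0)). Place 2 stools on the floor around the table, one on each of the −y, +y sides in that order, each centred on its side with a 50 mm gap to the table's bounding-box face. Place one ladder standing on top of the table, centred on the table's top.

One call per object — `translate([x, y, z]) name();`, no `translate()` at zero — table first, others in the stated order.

table();
translate([355, -379, 0]) stool();
translate([355, 719, 0]) stool();
translate([292, 306, 725]) ladder();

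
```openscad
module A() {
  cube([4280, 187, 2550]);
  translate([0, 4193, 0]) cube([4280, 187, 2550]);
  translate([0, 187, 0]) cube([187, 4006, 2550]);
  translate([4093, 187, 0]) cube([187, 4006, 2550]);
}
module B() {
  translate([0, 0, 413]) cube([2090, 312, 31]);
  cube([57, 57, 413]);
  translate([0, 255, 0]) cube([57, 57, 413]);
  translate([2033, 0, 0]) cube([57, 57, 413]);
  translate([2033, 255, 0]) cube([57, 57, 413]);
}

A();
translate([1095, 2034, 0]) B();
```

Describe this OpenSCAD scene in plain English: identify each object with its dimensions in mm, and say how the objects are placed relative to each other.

A is the wall frame of a small rectangular building: four walls, each 2550 mm tall and 187 mm thick, enclosing a footprint 4280 mm (x) by 4380 mm (y) outside-to-outside, with no floor or roof. The front and back walls (the −y and +y sides) span the full width; the two side walls fit between them.

B is a bench: a 2090×312 mm seat slab, 31 mm thick, top at z = 444 mm, on four 57×57 mm square legs flush with the seat corners and standing on z = 0.

The bench sits inside the house frame, centred.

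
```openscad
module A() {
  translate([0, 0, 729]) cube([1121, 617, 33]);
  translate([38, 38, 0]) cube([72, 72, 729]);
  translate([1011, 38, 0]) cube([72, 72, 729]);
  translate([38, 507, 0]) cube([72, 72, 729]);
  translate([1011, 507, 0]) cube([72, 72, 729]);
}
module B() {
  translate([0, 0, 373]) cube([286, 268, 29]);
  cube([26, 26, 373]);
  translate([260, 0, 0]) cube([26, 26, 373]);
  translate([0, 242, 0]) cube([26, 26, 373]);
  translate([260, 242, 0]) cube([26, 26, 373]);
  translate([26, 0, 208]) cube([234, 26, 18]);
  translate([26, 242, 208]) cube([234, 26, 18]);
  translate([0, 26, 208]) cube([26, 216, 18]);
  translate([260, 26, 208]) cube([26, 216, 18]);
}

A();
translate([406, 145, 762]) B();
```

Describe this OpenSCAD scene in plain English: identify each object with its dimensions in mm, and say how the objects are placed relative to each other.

A is a rectangular dining table. The top is 1121×617×33 mm with its upper surface at z = 762 mm. It stands on four 72×72 mm square legs, each inset 38 mm from the nearest pair of top edges, running from the floor to the underside of the top.

B is a simple wooden stool: a rectangular seat 286 mm (x) by 268 mm (y), 29 mm thick, top face at z = 402 mm, on four square legs, each 26×26 mm in cross-section. The legs rest on z = 0, each flush with a corner of the seat. Four stretchers, 26 mm wide and 18 mm tall, connect adjacent legs with their undersides at z = 208 mm, each running between the inner faces of the legs it joins and aligned with the legs' outer faces on the other axis.

The stool is on top of the table.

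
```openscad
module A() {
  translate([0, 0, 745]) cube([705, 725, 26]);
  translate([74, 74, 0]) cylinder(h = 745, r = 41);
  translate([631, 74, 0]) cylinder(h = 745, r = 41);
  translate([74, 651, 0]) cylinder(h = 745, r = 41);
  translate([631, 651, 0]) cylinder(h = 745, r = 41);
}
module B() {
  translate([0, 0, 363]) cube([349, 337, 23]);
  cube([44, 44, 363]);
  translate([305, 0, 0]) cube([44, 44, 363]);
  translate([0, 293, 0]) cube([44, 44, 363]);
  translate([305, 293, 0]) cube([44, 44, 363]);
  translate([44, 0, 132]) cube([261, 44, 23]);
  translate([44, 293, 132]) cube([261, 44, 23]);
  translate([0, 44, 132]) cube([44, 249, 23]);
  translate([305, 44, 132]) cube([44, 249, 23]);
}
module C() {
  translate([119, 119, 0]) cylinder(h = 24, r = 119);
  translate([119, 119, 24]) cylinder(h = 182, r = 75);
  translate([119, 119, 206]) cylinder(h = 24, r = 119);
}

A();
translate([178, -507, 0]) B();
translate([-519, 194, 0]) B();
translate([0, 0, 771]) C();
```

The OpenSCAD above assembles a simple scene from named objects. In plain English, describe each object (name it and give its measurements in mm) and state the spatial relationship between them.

A is a table: top 705 mm (x) × 725 mm (y), 26 mm thick, upper face at z = 771 mm, on four round legs of 82 mm diameter, each leg's bounding box inset 33 mm from the nearest pair of top edges, running from z = 0 to the bottom of the top.

B is a four-legged stool. The seat is 349×337 mm, 23 mm thick, top at z = 386 mm. It stands on four square legs, each 44×44 mm in cross-section, from z = 0 to the seat underside, each flush with a corner of the seat. Four stretchers, 44 mm wide and 23 mm tall, connect adjacent legs with their undersides at z = 132 mm, each running between the inner faces of the legs it joins and aligned with the legs' outer faces on the other axis.

C is a spool: two coaxial disc flanges of radius 119 mm and thickness 24 mm, joined by a core cylinder of radius 75 mm and height 182 mm. The lower flange rests on z = 0 and the three cylinders share a vertical axis.

Two stools sit around the table at the −y, −x sides. The spool is on top of the table.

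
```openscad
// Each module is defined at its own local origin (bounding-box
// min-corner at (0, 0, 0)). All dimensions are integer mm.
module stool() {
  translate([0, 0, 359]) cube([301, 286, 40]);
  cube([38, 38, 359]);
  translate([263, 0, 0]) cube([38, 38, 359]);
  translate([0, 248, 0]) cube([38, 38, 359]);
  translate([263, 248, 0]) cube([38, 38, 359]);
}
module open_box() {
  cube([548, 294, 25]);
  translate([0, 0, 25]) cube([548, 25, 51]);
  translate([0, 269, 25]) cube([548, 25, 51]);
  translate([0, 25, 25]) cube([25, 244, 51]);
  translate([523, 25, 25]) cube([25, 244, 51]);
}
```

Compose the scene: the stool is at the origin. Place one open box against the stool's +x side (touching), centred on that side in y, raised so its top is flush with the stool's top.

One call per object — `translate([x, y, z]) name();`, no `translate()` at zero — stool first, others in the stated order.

stool();
translate([301, -4, 323]) open_box();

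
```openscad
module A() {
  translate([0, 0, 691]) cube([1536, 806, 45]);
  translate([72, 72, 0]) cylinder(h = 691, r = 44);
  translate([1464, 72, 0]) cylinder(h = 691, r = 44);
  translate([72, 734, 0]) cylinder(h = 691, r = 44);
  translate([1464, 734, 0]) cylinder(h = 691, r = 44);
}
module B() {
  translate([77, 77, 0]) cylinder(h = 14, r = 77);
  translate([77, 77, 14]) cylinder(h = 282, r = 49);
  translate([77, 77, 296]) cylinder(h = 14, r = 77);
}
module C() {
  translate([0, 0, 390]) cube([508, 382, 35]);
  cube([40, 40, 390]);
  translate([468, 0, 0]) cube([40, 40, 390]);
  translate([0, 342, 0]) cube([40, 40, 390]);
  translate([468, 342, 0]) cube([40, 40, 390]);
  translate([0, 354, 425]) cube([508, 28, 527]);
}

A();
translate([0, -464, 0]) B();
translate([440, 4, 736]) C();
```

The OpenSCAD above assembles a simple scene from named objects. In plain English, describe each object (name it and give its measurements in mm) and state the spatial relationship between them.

A is a table with a 1536×806 mm rectangular top, 45 mm thick, top surface at z = 736 mm, supported by four round legs of 88 mm diameter, each leg's bounding box inset 28 mm from the nearest pair of top edges, running from the floor.

B is a spool: two coaxial disc flanges of radius 77 mm and thickness 14 mm, joined by a core cylinder of radius 49 mm and height 282 mm. The lower flange rests on z = 0 and the three cylinders share a vertical axis.

C is a chair: 508×382 mm seat, 35 mm thick, top at z = 425 mm, on four 40 mm square corner legs flush with the seat edges. A 28 mm thick backrest slab spans the full seat width, extending 527 mm above the seat top, its back face flush with the seat's +y edge.

The spool is on the floor beside the table on its −y side. The chair is on top of the table.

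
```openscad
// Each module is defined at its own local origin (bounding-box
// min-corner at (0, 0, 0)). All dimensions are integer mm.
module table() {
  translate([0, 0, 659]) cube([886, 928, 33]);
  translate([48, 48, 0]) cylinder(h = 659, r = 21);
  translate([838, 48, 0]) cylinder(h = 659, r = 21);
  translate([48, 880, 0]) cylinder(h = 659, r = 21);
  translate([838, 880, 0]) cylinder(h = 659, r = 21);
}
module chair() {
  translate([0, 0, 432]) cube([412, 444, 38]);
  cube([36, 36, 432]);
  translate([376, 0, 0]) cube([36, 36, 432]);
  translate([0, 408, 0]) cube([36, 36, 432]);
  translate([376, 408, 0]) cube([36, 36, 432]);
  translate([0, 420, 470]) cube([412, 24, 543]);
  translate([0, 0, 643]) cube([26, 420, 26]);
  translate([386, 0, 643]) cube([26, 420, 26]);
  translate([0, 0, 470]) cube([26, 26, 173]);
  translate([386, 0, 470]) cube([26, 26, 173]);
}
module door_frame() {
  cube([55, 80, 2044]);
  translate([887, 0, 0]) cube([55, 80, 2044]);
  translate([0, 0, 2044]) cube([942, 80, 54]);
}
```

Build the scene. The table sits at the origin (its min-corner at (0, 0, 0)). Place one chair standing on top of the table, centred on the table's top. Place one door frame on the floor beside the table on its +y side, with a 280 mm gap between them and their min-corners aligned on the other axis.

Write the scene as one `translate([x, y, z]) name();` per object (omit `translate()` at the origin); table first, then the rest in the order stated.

table();
translate([237, 242, 692]) chair();
translate([0, 1208, 0]) door_frame();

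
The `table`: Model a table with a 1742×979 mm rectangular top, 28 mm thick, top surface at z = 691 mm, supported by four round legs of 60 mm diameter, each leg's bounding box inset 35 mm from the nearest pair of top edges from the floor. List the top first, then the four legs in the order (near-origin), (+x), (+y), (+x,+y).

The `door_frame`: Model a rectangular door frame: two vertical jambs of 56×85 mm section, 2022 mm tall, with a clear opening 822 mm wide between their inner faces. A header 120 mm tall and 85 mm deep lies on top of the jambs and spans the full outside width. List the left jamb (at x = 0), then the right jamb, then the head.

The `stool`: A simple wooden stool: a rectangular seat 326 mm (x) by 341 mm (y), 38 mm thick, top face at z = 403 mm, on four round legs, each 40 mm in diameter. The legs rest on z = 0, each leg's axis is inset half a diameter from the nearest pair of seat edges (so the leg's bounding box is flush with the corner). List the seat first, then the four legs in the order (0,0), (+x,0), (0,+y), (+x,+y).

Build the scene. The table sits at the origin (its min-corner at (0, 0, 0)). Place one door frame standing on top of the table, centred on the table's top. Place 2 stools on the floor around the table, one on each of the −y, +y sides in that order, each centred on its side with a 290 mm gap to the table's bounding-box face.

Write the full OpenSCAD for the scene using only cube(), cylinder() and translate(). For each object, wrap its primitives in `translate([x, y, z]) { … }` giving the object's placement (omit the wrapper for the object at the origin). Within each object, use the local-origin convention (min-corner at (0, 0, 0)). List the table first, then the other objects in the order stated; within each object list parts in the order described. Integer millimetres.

translate([0, 0, 663]) cube([1742, 979, 28]);
translate([65, 65, 0]) cylinder(h = 663, r = 30);
translate([1677, 65, 0]) cylinder(h = 663, r = 30);
translate([65, 914, 0]) cylinder(h = 663, r = 30);
translate([1677, 914, 0]) cylinder(h = 663, r = 30);
translate([404, 447, 691]) {
  cube([56, 85, 2022]);
  translate([878, 0, 0]) cube([56, 85, 2022]);
  translate([0, 0, 2022]) cube([934, 85, 120]);
}
translate([708, -631, 0]) {
  translate([0, 0, 365]) cube([326, 341, 38]);
  translate([20, 20, 0]) cylinder(h = 365, r = 20);
  translate([306, 20, 0]) cylinder(h = 365, r = 20);
  translate([20, 321, 0]) cylinder(h = 365, r = 20);
  translate([306, 321, 0]) cylinder(h = 365, r = 20);
}
translate([708, 1269, 0]) {
  translate([0, 0, 365]) cube([326, 341, 38]);
  translate([20, 20, 0]) cylinder(h = 365, r = 20);
  translate([306, 20, 0]) cylinder(h = 365, r = 20);
  translate([20, 321, 0]) cylinder(h = 365, r = 20);
  translate([306, 321, 0]) cylinder(h = 365, r = 20);
}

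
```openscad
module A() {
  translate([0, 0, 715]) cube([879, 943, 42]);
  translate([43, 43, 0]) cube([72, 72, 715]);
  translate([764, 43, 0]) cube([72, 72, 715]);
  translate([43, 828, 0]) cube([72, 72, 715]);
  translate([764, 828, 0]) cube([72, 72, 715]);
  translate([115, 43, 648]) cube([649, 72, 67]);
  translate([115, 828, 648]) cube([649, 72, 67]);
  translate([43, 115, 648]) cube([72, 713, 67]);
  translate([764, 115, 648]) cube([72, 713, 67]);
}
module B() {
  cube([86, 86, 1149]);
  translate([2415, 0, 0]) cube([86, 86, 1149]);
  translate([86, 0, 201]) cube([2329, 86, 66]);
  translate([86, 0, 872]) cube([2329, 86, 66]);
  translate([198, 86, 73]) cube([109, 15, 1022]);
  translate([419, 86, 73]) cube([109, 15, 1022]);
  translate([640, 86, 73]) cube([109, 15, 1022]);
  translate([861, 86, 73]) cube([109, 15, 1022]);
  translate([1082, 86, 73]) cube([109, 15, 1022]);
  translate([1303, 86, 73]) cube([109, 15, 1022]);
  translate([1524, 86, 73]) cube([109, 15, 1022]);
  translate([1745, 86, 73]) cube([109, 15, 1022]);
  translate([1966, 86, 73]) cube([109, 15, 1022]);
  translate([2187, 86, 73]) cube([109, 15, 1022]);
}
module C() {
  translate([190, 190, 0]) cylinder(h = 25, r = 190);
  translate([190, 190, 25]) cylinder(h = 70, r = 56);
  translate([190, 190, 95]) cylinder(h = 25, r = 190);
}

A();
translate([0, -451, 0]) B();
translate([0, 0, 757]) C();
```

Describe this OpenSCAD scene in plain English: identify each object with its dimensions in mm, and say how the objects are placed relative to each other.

A is a rectangular dining table. The top is 879×943×42 mm with its upper surface at z = 757 mm. It stands on four 72×72 mm square legs, each inset 43 mm from the nearest pair of top edges, running from the floor to the underside of the top. Four apron rails, 72 mm thick and 67 mm tall, run between adjacent legs with their top edges flush with the underside of the top and their outer faces flush with the legs' outer faces.

B is a fence section. Two 86×86 mm posts, 1149 mm tall, stand on the floor with a clear span of 2329 mm between their inner faces. Two horizontal rails of 86×66 mm section span the gap between the posts with their undersides at z = 201 mm and z = 872 mm, flush with the posts' −y face. 10 pickets, each 109 mm wide, 15 mm thick and 1022 mm tall, are fixed to the +y face of the rails with their bottoms at z = 73 mm, evenly spaced across the span with equal gaps (rounded down to the nearest mm) at the −x end and between each pair — any rounding remainder accumulates at the +x end.

C is a spool: two coaxial disc flanges of radius 190 mm and thickness 25 mm, joined by a core cylinder of radius 56 mm and height 70 mm. The lower flange rests on z = 0 and the three cylinders share a vertical axis.

The fence section is on the floor beside the table on its −y side. The spool is on top of the table.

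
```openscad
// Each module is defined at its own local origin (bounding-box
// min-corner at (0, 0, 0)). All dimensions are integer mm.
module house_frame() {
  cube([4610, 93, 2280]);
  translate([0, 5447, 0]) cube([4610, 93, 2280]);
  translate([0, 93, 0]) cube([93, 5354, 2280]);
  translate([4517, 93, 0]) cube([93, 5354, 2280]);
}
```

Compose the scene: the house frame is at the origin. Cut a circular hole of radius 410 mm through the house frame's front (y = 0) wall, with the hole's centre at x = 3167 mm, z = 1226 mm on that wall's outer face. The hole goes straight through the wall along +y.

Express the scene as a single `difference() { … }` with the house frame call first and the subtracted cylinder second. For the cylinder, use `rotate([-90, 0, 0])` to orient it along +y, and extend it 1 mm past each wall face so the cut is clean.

difference() {
  house_frame();
  translate([3167, -1, 1226]) rotate([-90, 0, 0]) cylinder(h = 95, r = 410);
}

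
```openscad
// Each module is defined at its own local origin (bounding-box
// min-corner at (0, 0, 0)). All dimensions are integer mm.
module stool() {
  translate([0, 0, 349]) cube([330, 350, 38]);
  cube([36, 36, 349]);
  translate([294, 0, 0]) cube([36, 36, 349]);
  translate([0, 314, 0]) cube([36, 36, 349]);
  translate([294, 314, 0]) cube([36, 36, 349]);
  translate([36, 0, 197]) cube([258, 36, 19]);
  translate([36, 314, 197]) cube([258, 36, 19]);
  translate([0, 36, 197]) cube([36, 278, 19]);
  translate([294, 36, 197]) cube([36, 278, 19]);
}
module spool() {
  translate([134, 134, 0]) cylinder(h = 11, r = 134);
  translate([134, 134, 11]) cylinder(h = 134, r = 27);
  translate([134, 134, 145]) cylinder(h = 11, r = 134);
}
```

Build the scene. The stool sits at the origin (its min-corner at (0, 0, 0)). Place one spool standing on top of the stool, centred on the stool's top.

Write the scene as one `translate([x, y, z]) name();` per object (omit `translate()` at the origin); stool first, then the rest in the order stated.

stool();
translate([31, 41, 387]) spool();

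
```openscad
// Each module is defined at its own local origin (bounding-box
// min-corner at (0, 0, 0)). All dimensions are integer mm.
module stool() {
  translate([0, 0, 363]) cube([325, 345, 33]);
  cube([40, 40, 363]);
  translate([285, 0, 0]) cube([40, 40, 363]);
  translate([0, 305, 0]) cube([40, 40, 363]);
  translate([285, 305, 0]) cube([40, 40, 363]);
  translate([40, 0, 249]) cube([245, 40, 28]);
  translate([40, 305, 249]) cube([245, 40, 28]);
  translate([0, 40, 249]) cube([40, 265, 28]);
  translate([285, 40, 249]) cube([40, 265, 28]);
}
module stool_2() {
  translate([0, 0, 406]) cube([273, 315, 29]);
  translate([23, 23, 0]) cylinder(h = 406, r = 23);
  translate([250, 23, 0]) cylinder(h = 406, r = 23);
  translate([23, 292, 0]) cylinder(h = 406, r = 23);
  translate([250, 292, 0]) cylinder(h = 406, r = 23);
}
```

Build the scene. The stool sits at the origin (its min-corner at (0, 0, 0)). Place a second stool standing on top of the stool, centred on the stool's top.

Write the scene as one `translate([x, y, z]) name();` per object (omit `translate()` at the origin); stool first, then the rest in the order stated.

stool();
translate([26, 15, 396]) stool_2();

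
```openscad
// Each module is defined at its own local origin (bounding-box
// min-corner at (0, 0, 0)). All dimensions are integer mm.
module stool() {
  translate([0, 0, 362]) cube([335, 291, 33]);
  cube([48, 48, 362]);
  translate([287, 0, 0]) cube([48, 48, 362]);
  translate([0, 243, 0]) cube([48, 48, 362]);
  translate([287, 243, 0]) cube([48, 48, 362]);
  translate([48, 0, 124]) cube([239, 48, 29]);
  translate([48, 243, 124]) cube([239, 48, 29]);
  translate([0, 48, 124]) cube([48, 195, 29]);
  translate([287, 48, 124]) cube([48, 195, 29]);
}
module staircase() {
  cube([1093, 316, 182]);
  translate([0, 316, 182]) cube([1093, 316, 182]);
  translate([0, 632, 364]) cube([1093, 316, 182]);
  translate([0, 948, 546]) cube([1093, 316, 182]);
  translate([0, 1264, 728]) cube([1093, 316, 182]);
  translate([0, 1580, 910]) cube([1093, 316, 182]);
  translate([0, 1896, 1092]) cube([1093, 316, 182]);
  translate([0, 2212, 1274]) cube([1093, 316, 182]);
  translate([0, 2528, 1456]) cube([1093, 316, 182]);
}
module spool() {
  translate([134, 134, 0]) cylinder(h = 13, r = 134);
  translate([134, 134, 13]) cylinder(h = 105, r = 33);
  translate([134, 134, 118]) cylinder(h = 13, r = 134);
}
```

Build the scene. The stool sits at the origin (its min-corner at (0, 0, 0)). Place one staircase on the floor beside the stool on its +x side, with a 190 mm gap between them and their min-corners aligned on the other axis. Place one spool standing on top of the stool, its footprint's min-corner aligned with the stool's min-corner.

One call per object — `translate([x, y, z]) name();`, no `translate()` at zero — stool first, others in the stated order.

stool();
translate([525, 0, 0]) staircase();
translate([0, 0, 395]) spool();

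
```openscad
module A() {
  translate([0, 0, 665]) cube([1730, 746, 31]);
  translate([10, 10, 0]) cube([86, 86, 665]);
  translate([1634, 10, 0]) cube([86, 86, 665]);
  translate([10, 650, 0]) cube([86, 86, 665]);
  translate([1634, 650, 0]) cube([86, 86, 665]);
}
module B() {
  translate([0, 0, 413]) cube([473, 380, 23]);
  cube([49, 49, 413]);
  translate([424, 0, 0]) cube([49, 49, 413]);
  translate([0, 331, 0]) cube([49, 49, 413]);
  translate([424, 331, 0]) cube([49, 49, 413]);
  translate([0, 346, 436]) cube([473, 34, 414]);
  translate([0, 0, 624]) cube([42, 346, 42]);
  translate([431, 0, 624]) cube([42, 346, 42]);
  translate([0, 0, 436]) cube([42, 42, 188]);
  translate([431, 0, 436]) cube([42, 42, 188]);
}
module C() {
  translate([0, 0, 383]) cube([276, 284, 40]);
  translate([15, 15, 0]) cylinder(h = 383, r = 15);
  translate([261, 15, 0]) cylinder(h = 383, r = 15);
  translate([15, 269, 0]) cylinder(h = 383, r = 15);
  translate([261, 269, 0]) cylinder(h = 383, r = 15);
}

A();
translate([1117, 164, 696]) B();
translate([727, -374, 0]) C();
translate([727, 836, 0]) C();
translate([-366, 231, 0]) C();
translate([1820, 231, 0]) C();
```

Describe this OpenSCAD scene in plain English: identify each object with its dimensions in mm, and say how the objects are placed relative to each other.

A is a table: top 1730 mm (x) × 746 mm (y), 31 mm thick, upper face at z = 696 mm, on four 86×86 mm square legs, each inset 10 mm from the nearest pair of top edges, running from z = 0 to the bottom of the top.

B is a chair. The seat is a 473×380×23 mm slab with its top at z = 436 mm, on four 49×49 mm corner legs (flush with the seat edges, standing on z = 0). A flat backrest 34 mm thick, 414 mm tall, spans the full seat width and rises from the seat top along its +y edge, rear face flush with the rear of the seat. Two armrests of 42×42 mm section run along each side from the seat's front edge to the front of the backrest, top faces 230 mm above the seat top and outer faces flush with the seat's x-edges; a 42×42 mm post under the front of each armrest stands on the seat at the front corner.

C is a simple wooden stool: a rectangular seat 276 mm (x) by 284 mm (y), 40 mm thick, top face at z = 423 mm, on four round legs, each 30 mm in diameter. The legs rest on z = 0, each leg's axis is inset half a diameter from the nearest pair of seat edges (so the leg's bounding box is flush with the corner).

The chair is on top of the table. Four stools sit around the table at the −y, +y, −x, +x sides.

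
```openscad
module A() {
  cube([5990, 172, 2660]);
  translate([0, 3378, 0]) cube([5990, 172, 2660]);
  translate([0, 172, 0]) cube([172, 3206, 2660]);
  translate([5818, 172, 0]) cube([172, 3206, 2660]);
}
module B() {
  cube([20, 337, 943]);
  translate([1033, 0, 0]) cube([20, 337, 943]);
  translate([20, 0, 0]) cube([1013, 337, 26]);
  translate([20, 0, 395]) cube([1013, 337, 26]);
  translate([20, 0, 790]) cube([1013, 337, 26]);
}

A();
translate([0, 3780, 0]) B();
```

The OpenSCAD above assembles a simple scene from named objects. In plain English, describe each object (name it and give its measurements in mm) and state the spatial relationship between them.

A is a box-shaped house frame (walls only): outside footprint 5990×3550 mm, wall height 2660 mm, wall thickness 172 mm. The two y-facing walls run the full x-width; the two x-facing walls fit between the inner faces of the y-facing walls.

B is an open bookshelf. Two side panels, each 20 mm thick, 337 mm deep and 943 mm tall, stand 1053 mm apart (outside-to-outside). Between them sit 3 shelves, each 26 mm thick and 337 mm deep, spanning the full gap between the sides. The bottom shelf rests on the floor (its underside at z = 0) and the clear gap between one shelf's top and the next shelf's underside is 369 mm.

The bookshelf is on the floor beside the house frame on its +y side.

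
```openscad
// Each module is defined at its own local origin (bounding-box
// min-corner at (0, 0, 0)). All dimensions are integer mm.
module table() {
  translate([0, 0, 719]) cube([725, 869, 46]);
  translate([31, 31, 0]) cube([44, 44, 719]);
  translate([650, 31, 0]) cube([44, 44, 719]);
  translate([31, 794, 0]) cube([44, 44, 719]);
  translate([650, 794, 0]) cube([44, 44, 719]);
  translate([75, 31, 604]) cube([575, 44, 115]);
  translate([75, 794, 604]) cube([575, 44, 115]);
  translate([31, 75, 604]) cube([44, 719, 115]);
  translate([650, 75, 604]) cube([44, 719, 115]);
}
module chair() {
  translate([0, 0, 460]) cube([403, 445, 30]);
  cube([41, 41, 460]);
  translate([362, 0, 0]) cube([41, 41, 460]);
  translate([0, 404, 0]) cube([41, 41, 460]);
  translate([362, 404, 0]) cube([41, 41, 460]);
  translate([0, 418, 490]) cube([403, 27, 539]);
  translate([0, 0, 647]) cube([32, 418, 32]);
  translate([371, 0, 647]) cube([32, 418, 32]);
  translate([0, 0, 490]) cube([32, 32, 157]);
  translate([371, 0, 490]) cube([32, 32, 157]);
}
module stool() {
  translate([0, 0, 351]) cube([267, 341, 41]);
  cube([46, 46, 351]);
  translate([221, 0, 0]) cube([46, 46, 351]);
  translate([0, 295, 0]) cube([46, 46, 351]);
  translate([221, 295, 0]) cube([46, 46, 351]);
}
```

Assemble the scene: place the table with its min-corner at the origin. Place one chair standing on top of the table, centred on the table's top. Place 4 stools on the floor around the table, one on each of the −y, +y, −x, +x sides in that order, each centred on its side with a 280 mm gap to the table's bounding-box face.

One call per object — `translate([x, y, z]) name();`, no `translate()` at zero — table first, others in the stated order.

table();
translate([161, 212, 765]) chair();
translate([229, -621, 0]) stool();
translate([229, 1149, 0]) stool();
translate([-547, 264, 0]) stool();
translate([1005, 264, 0]) stool();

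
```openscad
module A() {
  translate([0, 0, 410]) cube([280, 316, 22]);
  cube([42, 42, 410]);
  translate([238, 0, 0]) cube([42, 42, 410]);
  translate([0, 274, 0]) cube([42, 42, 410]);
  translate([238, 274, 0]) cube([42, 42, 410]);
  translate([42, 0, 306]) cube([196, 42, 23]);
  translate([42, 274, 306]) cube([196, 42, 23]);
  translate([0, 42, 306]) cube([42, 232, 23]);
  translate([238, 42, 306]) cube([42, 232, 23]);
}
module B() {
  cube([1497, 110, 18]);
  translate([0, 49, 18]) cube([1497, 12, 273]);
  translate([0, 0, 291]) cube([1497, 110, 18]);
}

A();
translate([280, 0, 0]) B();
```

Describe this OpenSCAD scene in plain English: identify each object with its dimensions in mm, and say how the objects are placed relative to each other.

A is a simple wooden stool: a rectangular seat 280 mm (x) by 316 mm (y), 22 mm thick, top face at z = 432 mm, on four square legs, each 42×42 mm in cross-section. The legs rest on z = 0, each flush with a corner of the seat. Four stretchers, 42 mm wide and 23 mm tall, connect adjacent legs with their undersides at z = 306 mm, each running between the inner faces of the legs it joins and aligned with the legs' outer faces on the other axis.

B is an I-beam lying along x, 1497 mm long. Overall section height 309 mm. Two flanges 110 mm wide (y) and 18 mm thick, one on the floor and one at the top; a web 12 mm thick runs between them, centred on the flange width.

The I-beam is against the stool's +x side, with their −y faces flush.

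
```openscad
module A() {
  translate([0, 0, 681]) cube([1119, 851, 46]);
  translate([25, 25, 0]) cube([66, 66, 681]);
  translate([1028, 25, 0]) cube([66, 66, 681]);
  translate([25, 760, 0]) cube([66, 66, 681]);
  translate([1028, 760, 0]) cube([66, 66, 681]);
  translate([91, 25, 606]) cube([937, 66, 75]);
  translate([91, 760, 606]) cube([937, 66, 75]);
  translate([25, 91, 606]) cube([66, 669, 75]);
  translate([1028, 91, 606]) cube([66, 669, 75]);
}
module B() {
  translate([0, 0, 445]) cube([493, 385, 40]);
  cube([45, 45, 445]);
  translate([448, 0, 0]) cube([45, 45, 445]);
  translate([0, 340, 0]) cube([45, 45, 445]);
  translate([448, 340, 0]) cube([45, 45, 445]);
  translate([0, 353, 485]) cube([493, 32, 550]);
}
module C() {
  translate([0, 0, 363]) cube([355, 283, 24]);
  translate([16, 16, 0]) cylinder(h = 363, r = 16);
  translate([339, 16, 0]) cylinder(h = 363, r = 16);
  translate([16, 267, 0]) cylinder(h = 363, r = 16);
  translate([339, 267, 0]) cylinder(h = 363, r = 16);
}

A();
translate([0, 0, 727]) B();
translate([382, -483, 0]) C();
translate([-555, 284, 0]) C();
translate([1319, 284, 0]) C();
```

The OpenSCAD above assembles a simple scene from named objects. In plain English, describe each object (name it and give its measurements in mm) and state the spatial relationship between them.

A is a table with a 1119×851 mm rectangular top, 46 mm thick, top surface at z = 727 mm, supported by four 66×66 mm square legs, each inset 25 mm from the nearest pair of top edges, running from the floor. Four apron rails, 66 mm thick and 75 mm tall, run between adjacent legs with their top edges flush with the underside of the top and their outer faces flush with the legs' outer faces.

B is a chair: 493×385 mm seat, 40 mm thick, top at z = 485 mm, on four 45 mm square corner legs flush with the seat edges. A 32 mm thick backrest slab spans the full seat width, extending 550 mm above the seat top, its back face flush with the seat's +y edge.

C is a four-legged stool. The seat is a 355×283×24 mm slab whose top surface is at z = 387 mm; four round legs, each 32 mm in diameter, run from the floor (z = 0) to the underside of the seat, each leg's axis is inset half a diameter from the nearest pair of seat edges (so the leg's bounding box is flush with the corner).

The chair is on top of the table. Three stools sit around the table at the −y, −x, +x sides.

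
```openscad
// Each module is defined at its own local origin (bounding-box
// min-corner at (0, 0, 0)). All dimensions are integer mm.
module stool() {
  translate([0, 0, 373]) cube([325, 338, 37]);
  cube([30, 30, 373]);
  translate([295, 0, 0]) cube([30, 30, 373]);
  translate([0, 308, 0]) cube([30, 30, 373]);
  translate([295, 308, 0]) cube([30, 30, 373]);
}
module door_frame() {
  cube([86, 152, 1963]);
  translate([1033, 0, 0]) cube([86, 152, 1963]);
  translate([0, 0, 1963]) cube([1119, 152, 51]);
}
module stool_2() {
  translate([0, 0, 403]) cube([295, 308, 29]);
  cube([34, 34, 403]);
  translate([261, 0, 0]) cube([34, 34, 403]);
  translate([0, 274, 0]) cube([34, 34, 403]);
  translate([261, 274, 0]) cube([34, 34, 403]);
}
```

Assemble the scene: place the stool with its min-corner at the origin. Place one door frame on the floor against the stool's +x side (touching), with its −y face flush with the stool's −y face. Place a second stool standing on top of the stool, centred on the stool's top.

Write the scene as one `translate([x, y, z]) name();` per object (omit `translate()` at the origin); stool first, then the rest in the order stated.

stool();
translate([325, 0, 0]) door_frame();
translate([15, 15, 410]) stool_2();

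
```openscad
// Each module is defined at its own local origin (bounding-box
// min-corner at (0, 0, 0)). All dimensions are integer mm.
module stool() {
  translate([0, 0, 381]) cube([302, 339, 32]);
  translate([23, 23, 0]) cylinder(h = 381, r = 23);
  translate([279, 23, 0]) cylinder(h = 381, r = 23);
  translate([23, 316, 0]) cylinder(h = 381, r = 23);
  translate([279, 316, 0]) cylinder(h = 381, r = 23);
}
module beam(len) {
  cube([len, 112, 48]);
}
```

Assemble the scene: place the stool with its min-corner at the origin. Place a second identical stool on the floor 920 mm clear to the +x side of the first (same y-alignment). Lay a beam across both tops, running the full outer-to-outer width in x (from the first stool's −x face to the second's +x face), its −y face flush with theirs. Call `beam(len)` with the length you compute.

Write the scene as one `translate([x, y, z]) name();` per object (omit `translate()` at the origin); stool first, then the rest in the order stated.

stool();
translate([1222, 0, 0]) stool();
translate([0, 0, 413]) beam(1524);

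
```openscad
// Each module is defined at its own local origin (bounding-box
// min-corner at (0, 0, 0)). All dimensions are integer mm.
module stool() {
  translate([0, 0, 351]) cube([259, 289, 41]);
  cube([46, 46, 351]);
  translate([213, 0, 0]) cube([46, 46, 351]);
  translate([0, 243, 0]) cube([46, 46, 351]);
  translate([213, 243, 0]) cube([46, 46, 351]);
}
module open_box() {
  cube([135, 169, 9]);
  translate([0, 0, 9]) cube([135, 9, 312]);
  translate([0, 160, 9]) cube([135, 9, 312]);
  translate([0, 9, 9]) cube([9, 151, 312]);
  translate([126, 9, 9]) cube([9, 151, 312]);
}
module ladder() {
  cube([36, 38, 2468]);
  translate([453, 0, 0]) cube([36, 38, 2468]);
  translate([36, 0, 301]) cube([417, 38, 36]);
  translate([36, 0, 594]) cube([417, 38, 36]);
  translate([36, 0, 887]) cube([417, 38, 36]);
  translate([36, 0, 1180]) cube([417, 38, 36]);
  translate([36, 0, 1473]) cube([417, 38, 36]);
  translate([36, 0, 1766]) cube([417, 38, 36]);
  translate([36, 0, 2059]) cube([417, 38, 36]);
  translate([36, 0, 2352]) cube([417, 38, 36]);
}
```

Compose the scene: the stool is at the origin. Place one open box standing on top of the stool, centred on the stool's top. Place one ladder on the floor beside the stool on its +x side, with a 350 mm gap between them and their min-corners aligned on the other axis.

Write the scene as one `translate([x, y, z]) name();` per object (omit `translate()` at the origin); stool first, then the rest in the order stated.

stool();
translate([62, 60, 392]) open_box();
translate([609, 0, 0]) ladder();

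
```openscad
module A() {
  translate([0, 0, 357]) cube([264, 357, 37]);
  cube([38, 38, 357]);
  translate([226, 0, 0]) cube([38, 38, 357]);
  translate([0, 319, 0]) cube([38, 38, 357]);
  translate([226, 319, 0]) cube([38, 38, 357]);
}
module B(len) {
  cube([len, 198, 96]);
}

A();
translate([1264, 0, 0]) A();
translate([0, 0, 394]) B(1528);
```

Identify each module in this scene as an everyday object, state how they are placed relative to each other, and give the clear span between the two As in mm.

Second stool starts at x = 1264; first ends at x = 264; clear span = 1264 − 264 = 1000 mm.

A is a stool. B is a beam. A beam spans the tops of two stools. The clear span between the two stools is 1000 mm.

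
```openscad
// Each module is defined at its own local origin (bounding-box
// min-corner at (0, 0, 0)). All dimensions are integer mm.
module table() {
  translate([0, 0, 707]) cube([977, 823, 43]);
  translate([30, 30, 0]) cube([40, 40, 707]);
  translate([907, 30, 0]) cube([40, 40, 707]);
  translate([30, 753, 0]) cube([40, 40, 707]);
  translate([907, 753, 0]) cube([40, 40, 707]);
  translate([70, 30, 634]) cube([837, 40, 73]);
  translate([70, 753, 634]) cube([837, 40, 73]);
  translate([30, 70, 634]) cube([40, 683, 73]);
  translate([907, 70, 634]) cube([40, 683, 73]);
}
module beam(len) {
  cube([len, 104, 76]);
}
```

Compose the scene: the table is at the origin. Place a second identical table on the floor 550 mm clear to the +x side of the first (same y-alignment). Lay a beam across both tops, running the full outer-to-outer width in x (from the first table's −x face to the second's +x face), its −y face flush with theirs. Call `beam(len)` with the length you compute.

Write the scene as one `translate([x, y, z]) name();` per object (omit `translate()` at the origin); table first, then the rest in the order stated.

table();
translate([1527, 0, 0]) table();
translate([0, 0, 750]) beam(2504);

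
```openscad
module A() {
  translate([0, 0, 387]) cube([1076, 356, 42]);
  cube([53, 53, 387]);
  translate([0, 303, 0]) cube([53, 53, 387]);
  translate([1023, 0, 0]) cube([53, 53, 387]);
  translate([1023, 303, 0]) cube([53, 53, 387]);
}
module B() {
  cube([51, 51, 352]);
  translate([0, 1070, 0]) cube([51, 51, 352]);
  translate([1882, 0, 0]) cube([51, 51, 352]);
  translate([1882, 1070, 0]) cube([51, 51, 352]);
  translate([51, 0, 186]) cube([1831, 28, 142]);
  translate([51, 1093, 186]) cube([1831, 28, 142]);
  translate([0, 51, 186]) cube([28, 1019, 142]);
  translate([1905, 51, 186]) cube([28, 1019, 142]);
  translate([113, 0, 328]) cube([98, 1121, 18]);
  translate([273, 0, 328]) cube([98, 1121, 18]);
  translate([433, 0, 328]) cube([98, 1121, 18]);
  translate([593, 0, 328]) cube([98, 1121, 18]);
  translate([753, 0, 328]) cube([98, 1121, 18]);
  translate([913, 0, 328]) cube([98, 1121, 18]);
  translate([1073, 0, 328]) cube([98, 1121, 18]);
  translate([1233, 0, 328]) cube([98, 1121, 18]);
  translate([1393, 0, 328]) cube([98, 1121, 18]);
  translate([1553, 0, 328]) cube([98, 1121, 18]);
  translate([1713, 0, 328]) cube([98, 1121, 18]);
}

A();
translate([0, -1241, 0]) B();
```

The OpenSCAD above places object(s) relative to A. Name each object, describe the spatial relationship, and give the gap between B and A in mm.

The bed frame's nearest face is 120 mm from the bench's −y face.

A is a bench. B is a bed frame. The bed frame is on the floor beside the bench on its −y side. The gap between the bed frame and the bench is 120 mm.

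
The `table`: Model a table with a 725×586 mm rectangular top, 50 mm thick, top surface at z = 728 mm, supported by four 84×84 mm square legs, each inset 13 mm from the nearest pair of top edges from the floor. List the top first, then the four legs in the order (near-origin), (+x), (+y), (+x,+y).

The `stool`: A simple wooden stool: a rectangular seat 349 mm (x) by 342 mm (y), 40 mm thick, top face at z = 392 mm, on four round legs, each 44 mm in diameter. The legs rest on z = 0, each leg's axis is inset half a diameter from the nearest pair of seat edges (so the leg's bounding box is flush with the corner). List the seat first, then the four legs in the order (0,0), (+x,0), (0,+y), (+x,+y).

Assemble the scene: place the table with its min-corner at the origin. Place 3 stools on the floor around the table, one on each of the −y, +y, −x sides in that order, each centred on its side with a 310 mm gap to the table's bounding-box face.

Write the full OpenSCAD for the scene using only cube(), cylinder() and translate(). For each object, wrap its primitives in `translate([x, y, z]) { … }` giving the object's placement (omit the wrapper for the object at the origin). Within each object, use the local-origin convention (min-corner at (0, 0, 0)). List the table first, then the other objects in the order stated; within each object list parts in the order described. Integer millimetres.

translate([0, 0, 678]) cube([725, 586, 50]);
translate([13, 13, 0]) cube([84, 84, 678]);
translate([628, 13, 0]) cube([84, 84, 678]);
translate([13, 489, 0]) cube([84, 84, 678]);
translate([628, 489, 0]) cube([84, 84, 678]);
translate([188, -652, 0]) {
  translate([0, 0, 352]) cube([349, 342, 40]);
  translate([22, 22, 0]) cylinder(h = 352, r = 22);
  translate([327, 22, 0]) cylinder(h = 352, r = 22);
  translate([22, 320, 0]) cylinder(h = 352, r = 22);
  translate([327, 320, 0]) cylinder(h = 352, r = 22);
}
translate([188, 896, 0]) {
  translate([0, 0, 352]) cube([349, 342, 40]);
  translate([22, 22, 0]) cylinder(h = 352, r = 22);
  translate([327, 22, 0]) cylinder(h = 352, r = 22);
  translate([22, 320, 0]) cylinder(h = 352, r = 22);
  translate([327, 320, 0]) cylinder(h = 352, r = 22);
}
translate([-659, 122, 0]) {
  translate([0, 0, 352]) cube([349, 342, 40]);
  translate([22, 22, 0]) cylinder(h = 352, r = 22);
  translate([327, 22, 0]) cylinder(h = 352, r = 22);
  translate([22, 320, 0]) cylinder(h = 352, r = 22);
  translate([327, 320, 0]) cylinder(h = 352, r = 22);
}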